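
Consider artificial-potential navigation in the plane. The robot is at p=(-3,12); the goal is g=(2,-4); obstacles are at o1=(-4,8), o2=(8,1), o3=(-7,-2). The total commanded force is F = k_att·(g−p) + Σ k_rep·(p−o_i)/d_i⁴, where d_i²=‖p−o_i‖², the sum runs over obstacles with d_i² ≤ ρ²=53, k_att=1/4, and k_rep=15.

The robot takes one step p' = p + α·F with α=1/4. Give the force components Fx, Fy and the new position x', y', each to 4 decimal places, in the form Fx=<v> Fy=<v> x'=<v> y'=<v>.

Fx=1.3019 Fy=-3.7924 x'=-2.6745 y'=11.0519

F_att = 1/4·(g−p) = 1/4·(5,-16) = (1.2500,-4.0000)
o1: d²=17 ≤ ρ²=53; F_rep = 15·(1,4)/17² = (0.0519,0.2076)
o2: d²=242 > ρ²=53 → inactive
o3: d²=212 > ρ²=53 → inactive
F = F_att + ΣF_rep = (1.3019,-3.7924)
p' = p + 1/4·F = (-2.6745,11.0519)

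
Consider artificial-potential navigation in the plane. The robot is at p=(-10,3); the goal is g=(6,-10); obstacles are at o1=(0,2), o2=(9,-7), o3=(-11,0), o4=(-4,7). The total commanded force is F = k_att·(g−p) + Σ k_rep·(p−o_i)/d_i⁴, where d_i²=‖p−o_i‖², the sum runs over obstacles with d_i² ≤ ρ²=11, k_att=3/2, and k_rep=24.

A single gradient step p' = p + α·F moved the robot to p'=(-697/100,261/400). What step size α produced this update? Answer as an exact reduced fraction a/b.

F_att = 3/2·(g−p) = 3/2·(16,-13) = (24.0000,-19.5000)
o1: d²=101 > ρ²=11 → inactive
o2: d²=461 > ρ²=11 → inactive
o3: d²=10 ≤ ρ²=11; F_rep = 24·(1,3)/10² = (0.2400,0.7200)
o4: d²=52 > ρ²=11 → inactive
F = F_att + ΣF_rep = (24.2400,-18.7800)
Δp = p'−p = (3.0300,-2.3475); α = Δx/Fx = (303/100) / (606/25) = 1/8
check: Δy/Fy = (-939/400) / (-939/50) = 1/8 ✓

α = 1/8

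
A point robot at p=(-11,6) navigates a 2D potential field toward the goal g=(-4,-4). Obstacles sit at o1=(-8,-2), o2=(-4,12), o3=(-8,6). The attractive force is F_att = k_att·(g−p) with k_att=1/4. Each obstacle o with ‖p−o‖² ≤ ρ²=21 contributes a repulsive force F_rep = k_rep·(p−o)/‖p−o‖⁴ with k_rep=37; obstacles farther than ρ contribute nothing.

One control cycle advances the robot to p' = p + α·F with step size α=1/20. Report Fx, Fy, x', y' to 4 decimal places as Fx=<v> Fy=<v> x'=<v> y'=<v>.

F_att = 1/4·(g−p) = 1/4·(7,-10) = (1.7500,-2.5000)
o1: d²=73 > ρ²=21 → inactive
o2: d²=85 > ρ²=21 → inactive
o3: d²=9 ≤ ρ²=21; F_rep = 37·(-3,0)/9² = (-1.3704,0.0000)
F = F_att + ΣF_rep = (0.3796,-2.5000)
p' = p + 1/20·F = (-10.9810,5.8750)

Fx=0.3796 Fy=-2.5000 x'=-10.9810 y'=5.8750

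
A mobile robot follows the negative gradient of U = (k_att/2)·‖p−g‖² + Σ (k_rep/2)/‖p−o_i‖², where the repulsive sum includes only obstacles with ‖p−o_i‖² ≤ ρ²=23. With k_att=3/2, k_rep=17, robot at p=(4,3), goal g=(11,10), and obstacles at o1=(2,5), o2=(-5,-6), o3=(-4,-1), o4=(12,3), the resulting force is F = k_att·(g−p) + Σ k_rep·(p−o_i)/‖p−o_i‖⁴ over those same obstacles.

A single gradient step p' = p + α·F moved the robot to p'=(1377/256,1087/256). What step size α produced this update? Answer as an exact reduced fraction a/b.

α = 1/8

F_att = 3/2·(g−p) = 3/2·(7,7) = (10.5000,10.5000)
o1: d²=8 ≤ ρ²=23; F_rep = 17·(2,-2)/8² = (0.5312,-0.5312)
o2: d²=162 > ρ²=23 → inactive
o3: d²=80 > ρ²=23 → inactive
o4: d²=64 > ρ²=23 → inactive
F = F_att + ΣF_rep = (11.0312,9.9688)
Δp = p'−p = (1.3789,1.2461); α = Δx/Fx = (353/256) / (353/32) = 1/8
check: Δy/Fy = (319/256) / (319/32) = 1/8 ✓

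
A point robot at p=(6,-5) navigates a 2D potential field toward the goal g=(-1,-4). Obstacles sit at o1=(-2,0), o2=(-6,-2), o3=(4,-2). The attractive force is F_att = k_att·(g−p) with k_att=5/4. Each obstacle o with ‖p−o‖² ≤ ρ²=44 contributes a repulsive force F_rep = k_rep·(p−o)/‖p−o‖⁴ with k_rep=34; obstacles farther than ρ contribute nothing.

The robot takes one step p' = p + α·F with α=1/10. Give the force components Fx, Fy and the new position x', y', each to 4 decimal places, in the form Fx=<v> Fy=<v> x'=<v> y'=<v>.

Fx=-8.3476 Fy=0.6464 x'=5.1652 y'=-4.9354

F_att = 5/4·(g−p) = 5/4·(-7,1) = (-8.7500,1.2500)
o1: d²=89 > ρ²=44 → inactive
o2: d²=153 > ρ²=44 → inactive
o3: d²=13 ≤ ρ²=44; F_rep = 34·(2,-3)/13² = (0.4024,-0.6036)
F = F_att + ΣF_rep = (-8.3476,0.6464)
p' = p + 1/10·F = (5.1652,-4.9354)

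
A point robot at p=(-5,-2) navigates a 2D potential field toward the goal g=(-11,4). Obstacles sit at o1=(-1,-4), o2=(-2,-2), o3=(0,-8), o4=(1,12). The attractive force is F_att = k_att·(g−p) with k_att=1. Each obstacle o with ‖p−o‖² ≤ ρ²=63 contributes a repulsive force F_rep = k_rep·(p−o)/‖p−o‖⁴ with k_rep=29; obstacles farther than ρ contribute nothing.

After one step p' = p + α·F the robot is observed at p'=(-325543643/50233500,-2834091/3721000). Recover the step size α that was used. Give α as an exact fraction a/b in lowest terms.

α = 1/5

F_att = 1·(g−p) = 1·(-6,6) = (-6.0000,6.0000)
o1: d²=20 ≤ ρ²=63; F_rep = 29·(-4,2)/20² = (-0.2900,0.1450)
o2: d²=9 ≤ ρ²=63; F_rep = 29·(-3,0)/9² = (-1.0741,0.0000)
o3: d²=61 ≤ ρ²=63; F_rep = 29·(-5,6)/61² = (-0.0390,0.0468)
o4: d²=232 > ρ²=63 → inactive
F = F_att + ΣF_rep = (-7.4030,6.1918)
Δp = p'−p = (-1.4806,1.2384); α = Δx/Fx = (-74376143/50233500) / (-74376143/10046700) = 1/5
check: Δy/Fy = (4607909/3721000) / (4607909/744200) = 1/5 ✓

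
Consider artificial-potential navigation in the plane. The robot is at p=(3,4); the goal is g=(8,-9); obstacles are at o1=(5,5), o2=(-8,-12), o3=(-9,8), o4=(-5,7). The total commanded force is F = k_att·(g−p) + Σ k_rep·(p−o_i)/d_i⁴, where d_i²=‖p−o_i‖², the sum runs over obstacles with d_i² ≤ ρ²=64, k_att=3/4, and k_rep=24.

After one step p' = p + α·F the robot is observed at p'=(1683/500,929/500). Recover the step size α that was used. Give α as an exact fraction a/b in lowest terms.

F_att = 3/4·(g−p) = 3/4·(5,-13) = (3.7500,-9.7500)
o1: d²=5 ≤ ρ²=64; F_rep = 24·(-2,-1)/5² = (-1.9200,-0.9600)
o2: d²=377 > ρ²=64 → inactive
o3: d²=160 > ρ²=64 → inactive
o4: d²=73 > ρ²=64 → inactive
F = F_att + ΣF_rep = (1.8300,-10.7100)
Δp = p'−p = (0.3660,-2.1420); α = Δx/Fx = (183/500) / (183/100) = 1/5
check: Δy/Fy = (-1071/500) / (-1071/100) = 1/5 ✓

α = 1/5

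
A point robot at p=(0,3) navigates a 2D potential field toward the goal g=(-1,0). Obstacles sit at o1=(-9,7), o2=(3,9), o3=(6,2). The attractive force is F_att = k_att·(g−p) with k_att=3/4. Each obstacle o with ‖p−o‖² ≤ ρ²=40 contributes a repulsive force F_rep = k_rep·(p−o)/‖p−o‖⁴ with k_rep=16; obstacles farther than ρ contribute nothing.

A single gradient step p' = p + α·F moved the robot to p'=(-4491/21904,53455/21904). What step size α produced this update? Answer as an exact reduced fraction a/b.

α = 1/4

F_att = 3/4·(g−p) = 3/4·(-1,-3) = (-0.7500,-2.2500)
o1: d²=97 > ρ²=40 → inactive
o2: d²=45 > ρ²=40 → inactive
o3: d²=37 ≤ ρ²=40; F_rep = 16·(-6,1)/37² = (-0.0701,0.0117)
F = F_att + ΣF_rep = (-0.8201,-2.2383)
Δp = p'−p = (-0.2050,-0.5596); α = Δx/Fx = (-4491/21904) / (-4491/5476) = 1/4
check: Δy/Fy = (-12257/21904) / (-12257/5476) = 1/4 ✓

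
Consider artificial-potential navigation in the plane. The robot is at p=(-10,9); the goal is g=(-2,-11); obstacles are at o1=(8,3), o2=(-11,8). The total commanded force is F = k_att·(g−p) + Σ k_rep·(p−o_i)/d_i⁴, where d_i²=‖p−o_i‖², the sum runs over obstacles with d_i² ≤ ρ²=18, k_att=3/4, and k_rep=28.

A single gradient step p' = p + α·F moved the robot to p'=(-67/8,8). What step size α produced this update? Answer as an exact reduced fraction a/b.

F_att = 3/4·(g−p) = 3/4·(8,-20) = (6.0000,-15.0000)
o1: d²=360 > ρ²=18 → inactive
o2: d²=2 ≤ ρ²=18; F_rep = 28·(1,1)/2² = (7.0000,7.0000)
F = F_att + ΣF_rep = (13.0000,-8.0000)
Δp = p'−p = (1.6250,-1.0000); α = Δx/Fx = (13/8) / (13) = 1/8
check: Δy/Fy = (-1) / (-8) = 1/8 ✓

α = 1/8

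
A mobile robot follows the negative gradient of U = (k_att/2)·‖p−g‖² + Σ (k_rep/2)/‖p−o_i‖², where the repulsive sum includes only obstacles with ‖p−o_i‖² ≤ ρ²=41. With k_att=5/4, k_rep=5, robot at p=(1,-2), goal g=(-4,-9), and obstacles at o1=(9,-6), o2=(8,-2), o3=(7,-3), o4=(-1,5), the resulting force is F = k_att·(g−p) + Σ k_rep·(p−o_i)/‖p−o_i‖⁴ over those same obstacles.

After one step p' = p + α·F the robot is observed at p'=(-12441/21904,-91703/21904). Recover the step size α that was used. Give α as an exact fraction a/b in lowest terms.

F_att = 5/4·(g−p) = 5/4·(-5,-7) = (-6.2500,-8.7500)
o1: d²=80 > ρ²=41 → inactive
o2: d²=49 > ρ²=41 → inactive
o3: d²=37 ≤ ρ²=41; F_rep = 5·(-6,1)/37² = (-0.0219,0.0037)
o4: d²=53 > ρ²=41 → inactive
F = F_att + ΣF_rep = (-6.2719,-8.7463)
Δp = p'−p = (-1.5680,-2.1866); α = Δx/Fx = (-34345/21904) / (-34345/5476) = 1/4
check: Δy/Fy = (-47895/21904) / (-47895/5476) = 1/4 ✓

α = 1/4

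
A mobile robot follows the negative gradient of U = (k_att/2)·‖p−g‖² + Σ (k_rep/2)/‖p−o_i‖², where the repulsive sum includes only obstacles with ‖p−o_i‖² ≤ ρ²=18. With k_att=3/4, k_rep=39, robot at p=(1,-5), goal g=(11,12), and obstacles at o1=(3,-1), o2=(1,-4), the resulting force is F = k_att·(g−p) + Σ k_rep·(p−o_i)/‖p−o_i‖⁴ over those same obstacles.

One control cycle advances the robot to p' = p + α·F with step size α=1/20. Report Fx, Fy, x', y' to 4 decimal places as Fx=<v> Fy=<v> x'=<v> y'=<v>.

F_att = 3/4·(g−p) = 3/4·(10,17) = (7.5000,12.7500)
o1: d²=20 > ρ²=18 → inactive
o2: d²=1 ≤ ρ²=18; F_rep = 39·(0,-1)/1² = (0.0000,-39.0000)
F = F_att + ΣF_rep = (7.5000,-26.2500)
p' = p + 1/20·F = (1.3750,-6.3125)

Fx=7.5000 Fy=-26.2500 x'=1.3750 y'=-6.3125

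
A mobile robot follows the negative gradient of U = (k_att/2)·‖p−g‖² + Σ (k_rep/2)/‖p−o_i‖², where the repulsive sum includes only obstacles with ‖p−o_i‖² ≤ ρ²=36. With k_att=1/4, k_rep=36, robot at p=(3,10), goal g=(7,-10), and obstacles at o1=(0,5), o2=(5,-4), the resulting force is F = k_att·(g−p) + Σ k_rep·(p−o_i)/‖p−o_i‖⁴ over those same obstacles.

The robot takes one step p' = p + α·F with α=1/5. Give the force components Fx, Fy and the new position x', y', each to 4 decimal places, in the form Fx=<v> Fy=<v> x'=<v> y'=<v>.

F_att = 1/4·(g−p) = 1/4·(4,-20) = (1.0000,-5.0000)
o1: d²=34 ≤ ρ²=36; F_rep = 36·(3,5)/34² = (0.0934,0.1557)
o2: d²=200 > ρ²=36 → inactive
F = F_att + ΣF_rep = (1.0934,-4.8443)
p' = p + 1/5·F = (3.2187,9.0311)

Fx=1.0934 Fy=-4.8443 x'=3.2187 y'=9.0311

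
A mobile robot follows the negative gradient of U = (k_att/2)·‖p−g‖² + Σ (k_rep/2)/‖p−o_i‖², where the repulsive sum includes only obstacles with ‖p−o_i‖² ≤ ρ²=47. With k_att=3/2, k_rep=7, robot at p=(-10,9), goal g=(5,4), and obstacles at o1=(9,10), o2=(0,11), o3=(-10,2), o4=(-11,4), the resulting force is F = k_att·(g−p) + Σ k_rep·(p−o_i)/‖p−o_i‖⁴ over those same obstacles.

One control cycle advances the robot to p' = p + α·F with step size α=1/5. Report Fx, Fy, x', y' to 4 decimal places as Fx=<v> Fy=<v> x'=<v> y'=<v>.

Fx=22.5104 Fy=-7.4482 x'=-5.4979 y'=7.5104

F_att = 3/2·(g−p) = 3/2·(15,-5) = (22.5000,-7.5000)
o1: d²=362 > ρ²=47 → inactive
o2: d²=104 > ρ²=47 → inactive
o3: d²=49 > ρ²=47 → inactive
o4: d²=26 ≤ ρ²=47; F_rep = 7·(1,5)/26² = (0.0104,0.0518)
F = F_att + ΣF_rep = (22.5104,-7.4482)
p' = p + 1/5·F = (-5.4979,7.5104)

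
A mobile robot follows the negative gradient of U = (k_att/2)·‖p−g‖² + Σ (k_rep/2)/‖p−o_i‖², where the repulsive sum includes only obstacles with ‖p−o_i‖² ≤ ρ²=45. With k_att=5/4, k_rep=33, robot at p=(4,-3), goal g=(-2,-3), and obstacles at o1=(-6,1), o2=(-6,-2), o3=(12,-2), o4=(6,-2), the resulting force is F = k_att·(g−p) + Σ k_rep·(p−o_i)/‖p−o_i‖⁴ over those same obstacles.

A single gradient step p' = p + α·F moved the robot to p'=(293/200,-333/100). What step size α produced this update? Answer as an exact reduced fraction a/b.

α = 1/4

F_att = 5/4·(g−p) = 5/4·(-6,0) = (-7.5000,0.0000)
o1: d²=116 > ρ²=45 → inactive
o2: d²=101 > ρ²=45 → inactive
o3: d²=65 > ρ²=45 → inactive
o4: d²=5 ≤ ρ²=45; F_rep = 33·(-2,-1)/5² = (-2.6400,-1.3200)
F = F_att + ΣF_rep = (-10.1400,-1.3200)
Δp = p'−p = (-2.5350,-0.3300); α = Δx/Fx = (-507/200) / (-507/50) = 1/4
check: Δy/Fy = (-33/100) / (-33/25) = 1/4 ✓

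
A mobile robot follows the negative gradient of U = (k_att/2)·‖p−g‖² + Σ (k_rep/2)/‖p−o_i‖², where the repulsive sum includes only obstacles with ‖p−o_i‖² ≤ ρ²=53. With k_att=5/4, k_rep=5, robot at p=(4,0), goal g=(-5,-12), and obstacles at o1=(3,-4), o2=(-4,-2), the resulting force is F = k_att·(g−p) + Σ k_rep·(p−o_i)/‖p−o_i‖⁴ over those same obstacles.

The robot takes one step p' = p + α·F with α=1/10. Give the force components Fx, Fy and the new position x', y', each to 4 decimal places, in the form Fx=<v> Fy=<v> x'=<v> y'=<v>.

Fx=-11.2327 Fy=-14.9308 x'=2.8767 y'=-1.4931

F_att = 5/4·(g−p) = 5/4·(-9,-12) = (-11.2500,-15.0000)
o1: d²=17 ≤ ρ²=53; F_rep = 5·(1,4)/17² = (0.0173,0.0692)
o2: d²=68 > ρ²=53 → inactive
F = F_att + ΣF_rep = (-11.2327,-14.9308)
p' = p + 1/10·F = (2.8767,-1.4931)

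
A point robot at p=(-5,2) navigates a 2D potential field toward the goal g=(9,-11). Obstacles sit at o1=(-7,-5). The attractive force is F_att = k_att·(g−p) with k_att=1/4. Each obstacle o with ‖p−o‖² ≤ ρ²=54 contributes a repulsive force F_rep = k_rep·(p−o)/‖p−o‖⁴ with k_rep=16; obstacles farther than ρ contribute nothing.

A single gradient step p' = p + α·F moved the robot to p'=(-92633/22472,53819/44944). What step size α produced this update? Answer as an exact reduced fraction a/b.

α = 1/4

F_att = 1/4·(g−p) = 1/4·(14,-13) = (3.5000,-3.2500)
o1: d²=53 ≤ ρ²=54; F_rep = 16·(2,7)/53² = (0.0114,0.0399)
F = F_att + ΣF_rep = (3.5114,-3.2101)
Δp = p'−p = (0.8778,-0.8025); α = Δx/Fx = (19727/22472) / (19727/5618) = 1/4
check: Δy/Fy = (-36069/44944) / (-36069/11236) = 1/4 ✓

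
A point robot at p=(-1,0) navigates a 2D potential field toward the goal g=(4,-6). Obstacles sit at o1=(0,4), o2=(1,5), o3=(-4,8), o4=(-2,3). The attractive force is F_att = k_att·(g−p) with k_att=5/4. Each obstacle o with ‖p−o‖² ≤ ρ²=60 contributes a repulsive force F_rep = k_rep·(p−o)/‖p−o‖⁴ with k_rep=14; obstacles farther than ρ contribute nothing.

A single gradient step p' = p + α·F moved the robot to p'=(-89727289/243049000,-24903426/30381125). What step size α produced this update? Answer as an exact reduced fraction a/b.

α = 1/10

F_att = 5/4·(g−p) = 5/4·(5,-6) = (6.2500,-7.5000)
o1: d²=17 ≤ ρ²=60; F_rep = 14·(-1,-4)/17² = (-0.0484,-0.1938)
o2: d²=29 ≤ ρ²=60; F_rep = 14·(-2,-5)/29² = (-0.0333,-0.0832)
o3: d²=73 > ρ²=60 → inactive
o4: d²=10 ≤ ρ²=60; F_rep = 14·(1,-3)/10² = (0.1400,-0.4200)
F = F_att + ΣF_rep = (6.3083,-8.1970)
Δp = p'−p = (0.6308,-0.8197); α = Δx/Fx = (153321711/243049000) / (153321711/24304900) = 1/10
check: Δy/Fy = (-24903426/30381125) / (-49806852/6076225) = 1/10 ✓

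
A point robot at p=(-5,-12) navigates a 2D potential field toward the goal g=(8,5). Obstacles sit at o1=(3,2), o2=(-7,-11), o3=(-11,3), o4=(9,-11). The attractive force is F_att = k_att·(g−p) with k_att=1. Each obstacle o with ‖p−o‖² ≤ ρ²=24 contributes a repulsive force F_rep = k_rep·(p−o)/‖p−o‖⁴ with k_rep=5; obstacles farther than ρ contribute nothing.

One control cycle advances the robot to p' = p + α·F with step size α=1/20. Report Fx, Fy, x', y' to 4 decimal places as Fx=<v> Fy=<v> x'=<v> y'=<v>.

Fx=13.4000 Fy=16.8000 x'=-4.3300 y'=-11.1600

F_att = 1·(g−p) = 1·(13,17) = (13.0000,17.0000)
o1: d²=260 > ρ²=24 → inactive
o2: d²=5 ≤ ρ²=24; F_rep = 5·(2,-1)/5² = (0.4000,-0.2000)
o3: d²=261 > ρ²=24 → inactive
o4: d²=197 > ρ²=24 → inactive
F = F_att + ΣF_rep = (13.4000,16.8000)
p' = p + 1/20·F = (-4.3300,-11.1600)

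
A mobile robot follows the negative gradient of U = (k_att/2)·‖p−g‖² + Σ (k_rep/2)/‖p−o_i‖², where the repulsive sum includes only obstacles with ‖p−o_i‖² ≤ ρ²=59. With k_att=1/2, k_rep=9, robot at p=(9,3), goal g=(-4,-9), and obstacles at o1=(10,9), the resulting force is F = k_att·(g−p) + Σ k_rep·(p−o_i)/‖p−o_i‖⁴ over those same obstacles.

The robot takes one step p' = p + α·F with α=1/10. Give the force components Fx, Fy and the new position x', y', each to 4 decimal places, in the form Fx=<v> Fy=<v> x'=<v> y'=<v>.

F_att = 1/2·(g−p) = 1/2·(-13,-12) = (-6.5000,-6.0000)
o1: d²=37 ≤ ρ²=59; F_rep = 9·(-1,-6)/37² = (-0.0066,-0.0394)
F = F_att + ΣF_rep = (-6.5066,-6.0394)
p' = p + 1/10·F = (8.3493,2.3961)

Fx=-6.5066 Fy=-6.0394 x'=8.3493 y'=2.3961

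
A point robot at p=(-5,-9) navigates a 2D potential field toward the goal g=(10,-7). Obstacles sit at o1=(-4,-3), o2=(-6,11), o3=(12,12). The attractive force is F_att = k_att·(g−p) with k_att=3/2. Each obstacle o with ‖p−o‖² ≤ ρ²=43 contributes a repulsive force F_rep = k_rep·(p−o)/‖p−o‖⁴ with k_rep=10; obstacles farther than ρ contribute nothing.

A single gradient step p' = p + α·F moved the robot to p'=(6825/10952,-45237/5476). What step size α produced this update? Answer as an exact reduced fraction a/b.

α = 1/4

F_att = 3/2·(g−p) = 3/2·(15,2) = (22.5000,3.0000)
o1: d²=37 ≤ ρ²=43; F_rep = 10·(-1,-6)/37² = (-0.0073,-0.0438)
o2: d²=401 > ρ²=43 → inactive
o3: d²=730 > ρ²=43 → inactive
F = F_att + ΣF_rep = (22.4927,2.9562)
Δp = p'−p = (5.6232,0.7390); α = Δx/Fx = (61585/10952) / (61585/2738) = 1/4
check: Δy/Fy = (4047/5476) / (4047/1369) = 1/4 ✓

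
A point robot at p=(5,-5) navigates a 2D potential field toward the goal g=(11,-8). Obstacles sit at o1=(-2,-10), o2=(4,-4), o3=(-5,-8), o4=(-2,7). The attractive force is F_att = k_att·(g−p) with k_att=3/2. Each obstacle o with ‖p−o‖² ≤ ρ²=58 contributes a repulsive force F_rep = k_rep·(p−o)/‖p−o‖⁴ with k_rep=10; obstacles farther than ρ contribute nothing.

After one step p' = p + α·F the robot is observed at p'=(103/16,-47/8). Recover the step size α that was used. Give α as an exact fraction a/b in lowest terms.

α = 1/8

F_att = 3/2·(g−p) = 3/2·(6,-3) = (9.0000,-4.5000)
o1: d²=74 > ρ²=58 → inactive
o2: d²=2 ≤ ρ²=58; F_rep = 10·(1,-1)/2² = (2.5000,-2.5000)
o3: d²=109 > ρ²=58 → inactive
o4: d²=193 > ρ²=58 → inactive
F = F_att + ΣF_rep = (11.5000,-7.0000)
Δp = p'−p = (1.4375,-0.8750); α = Δx/Fx = (23/16) / (23/2) = 1/8
check: Δy/Fy = (-7/8) / (-7) = 1/8 ✓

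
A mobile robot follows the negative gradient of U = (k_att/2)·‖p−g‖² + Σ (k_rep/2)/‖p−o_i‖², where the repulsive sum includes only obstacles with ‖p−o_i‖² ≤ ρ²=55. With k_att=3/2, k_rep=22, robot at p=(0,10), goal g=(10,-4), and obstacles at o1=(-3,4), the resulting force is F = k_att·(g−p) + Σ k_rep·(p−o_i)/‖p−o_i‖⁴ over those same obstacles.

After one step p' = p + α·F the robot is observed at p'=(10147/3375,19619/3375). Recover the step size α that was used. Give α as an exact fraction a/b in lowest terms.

α = 1/5

F_att = 3/2·(g−p) = 3/2·(10,-14) = (15.0000,-21.0000)
o1: d²=45 ≤ ρ²=55; F_rep = 22·(3,6)/45² = (0.0326,0.0652)
F = F_att + ΣF_rep = (15.0326,-20.9348)
Δp = p'−p = (3.0065,-4.1870); α = Δx/Fx = (10147/3375) / (10147/675) = 1/5
check: Δy/Fy = (-14131/3375) / (-14131/675) = 1/5 ✓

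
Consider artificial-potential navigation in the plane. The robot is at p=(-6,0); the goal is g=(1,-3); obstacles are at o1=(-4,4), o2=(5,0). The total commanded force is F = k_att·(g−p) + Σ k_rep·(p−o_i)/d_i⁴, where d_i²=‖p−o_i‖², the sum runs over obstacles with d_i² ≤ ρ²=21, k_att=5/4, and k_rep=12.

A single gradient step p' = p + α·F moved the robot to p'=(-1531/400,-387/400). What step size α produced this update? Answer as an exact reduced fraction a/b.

α = 1/4

F_att = 5/4·(g−p) = 5/4·(7,-3) = (8.7500,-3.7500)
o1: d²=20 ≤ ρ²=21; F_rep = 12·(-2,-4)/20² = (-0.0600,-0.1200)
o2: d²=121 > ρ²=21 → inactive
F = F_att + ΣF_rep = (8.6900,-3.8700)
Δp = p'−p = (2.1725,-0.9675); α = Δx/Fx = (869/400) / (869/100) = 1/4
check: Δy/Fy = (-387/400) / (-387/100) = 1/4 ✓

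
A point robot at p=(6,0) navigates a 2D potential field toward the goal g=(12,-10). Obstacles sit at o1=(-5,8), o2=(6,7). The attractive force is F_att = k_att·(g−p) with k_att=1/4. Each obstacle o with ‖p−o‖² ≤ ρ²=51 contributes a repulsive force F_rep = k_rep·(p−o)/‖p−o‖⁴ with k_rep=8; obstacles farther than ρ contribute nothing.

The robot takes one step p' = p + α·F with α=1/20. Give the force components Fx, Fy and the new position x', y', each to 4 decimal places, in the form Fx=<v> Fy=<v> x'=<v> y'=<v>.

F_att = 1/4·(g−p) = 1/4·(6,-10) = (1.5000,-2.5000)
o1: d²=185 > ρ²=51 → inactive
o2: d²=49 ≤ ρ²=51; F_rep = 8·(0,-7)/49² = (0.0000,-0.0233)
F = F_att + ΣF_rep = (1.5000,-2.5233)
p' = p + 1/20·F = (6.0750,-0.1262)

Fx=1.5000 Fy=-2.5233 x'=6.0750 y'=-0.1262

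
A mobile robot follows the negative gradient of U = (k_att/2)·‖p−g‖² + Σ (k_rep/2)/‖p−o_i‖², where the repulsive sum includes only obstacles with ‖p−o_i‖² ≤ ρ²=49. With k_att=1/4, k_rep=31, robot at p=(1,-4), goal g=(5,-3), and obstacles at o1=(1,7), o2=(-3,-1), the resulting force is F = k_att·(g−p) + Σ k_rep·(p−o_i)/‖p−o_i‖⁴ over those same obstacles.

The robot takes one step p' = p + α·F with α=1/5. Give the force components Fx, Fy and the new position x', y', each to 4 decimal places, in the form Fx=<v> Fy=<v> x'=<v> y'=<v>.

Fx=1.1984 Fy=0.1012 x'=1.2397 y'=-3.9798

F_att = 1/4·(g−p) = 1/4·(4,1) = (1.0000,0.2500)
o1: d²=121 > ρ²=49 → inactive
o2: d²=25 ≤ ρ²=49; F_rep = 31·(4,-3)/25² = (0.1984,-0.1488)
F = F_att + ΣF_rep = (1.1984,0.1012)
p' = p + 1/5·F = (1.2397,-3.9798)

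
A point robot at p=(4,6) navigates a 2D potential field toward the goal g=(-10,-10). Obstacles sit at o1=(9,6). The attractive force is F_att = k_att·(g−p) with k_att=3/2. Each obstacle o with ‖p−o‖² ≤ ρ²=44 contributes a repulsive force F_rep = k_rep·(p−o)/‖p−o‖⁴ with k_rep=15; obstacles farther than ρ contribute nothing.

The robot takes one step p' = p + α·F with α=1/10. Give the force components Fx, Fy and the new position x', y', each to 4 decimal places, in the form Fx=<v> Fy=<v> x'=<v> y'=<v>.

Fx=-21.1200 Fy=-24.0000 x'=1.8880 y'=3.6000

F_att = 3/2·(g−p) = 3/2·(-14,-16) = (-21.0000,-24.0000)
o1: d²=25 ≤ ρ²=44; F_rep = 15·(-5,0)/25² = (-0.1200,0.0000)
F = F_att + ΣF_rep = (-21.1200,-24.0000)
p' = p + 1/10·F = (1.8880,3.6000)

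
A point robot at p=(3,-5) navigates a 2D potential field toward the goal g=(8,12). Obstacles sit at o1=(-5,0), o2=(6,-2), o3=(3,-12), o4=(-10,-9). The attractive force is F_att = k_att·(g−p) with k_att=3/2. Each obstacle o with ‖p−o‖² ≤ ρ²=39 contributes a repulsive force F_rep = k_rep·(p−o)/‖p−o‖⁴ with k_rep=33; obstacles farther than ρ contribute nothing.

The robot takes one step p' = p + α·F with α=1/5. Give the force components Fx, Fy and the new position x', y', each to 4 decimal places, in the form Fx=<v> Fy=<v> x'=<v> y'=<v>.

Fx=7.1944 Fy=25.1944 x'=4.4389 y'=0.0389

F_att = 3/2·(g−p) = 3/2·(5,17) = (7.5000,25.5000)
o1: d²=89 > ρ²=39 → inactive
o2: d²=18 ≤ ρ²=39; F_rep = 33·(-3,-3)/18² = (-0.3056,-0.3056)
o3: d²=49 > ρ²=39 → inactive
o4: d²=185 > ρ²=39 → inactive
F = F_att + ΣF_rep = (7.1944,25.1944)
p' = p + 1/5·F = (4.4389,0.0389)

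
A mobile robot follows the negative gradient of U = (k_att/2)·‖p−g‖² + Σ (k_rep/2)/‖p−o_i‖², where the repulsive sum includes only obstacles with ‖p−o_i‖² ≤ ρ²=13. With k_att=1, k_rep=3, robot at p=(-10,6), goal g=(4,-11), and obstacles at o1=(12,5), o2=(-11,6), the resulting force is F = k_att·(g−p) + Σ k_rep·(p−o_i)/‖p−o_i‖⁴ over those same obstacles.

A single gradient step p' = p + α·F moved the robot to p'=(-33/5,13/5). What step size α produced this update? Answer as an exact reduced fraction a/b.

F_att = 1·(g−p) = 1·(14,-17) = (14.0000,-17.0000)
o1: d²=485 > ρ²=13 → inactive
o2: d²=1 ≤ ρ²=13; F_rep = 3·(1,0)/1² = (3.0000,0.0000)
F = F_att + ΣF_rep = (17.0000,-17.0000)
Δp = p'−p = (3.4000,-3.4000); α = Δx/Fx = (17/5) / (17) = 1/5
check: Δy/Fy = (-17/5) / (-17) = 1/5 ✓

α = 1/5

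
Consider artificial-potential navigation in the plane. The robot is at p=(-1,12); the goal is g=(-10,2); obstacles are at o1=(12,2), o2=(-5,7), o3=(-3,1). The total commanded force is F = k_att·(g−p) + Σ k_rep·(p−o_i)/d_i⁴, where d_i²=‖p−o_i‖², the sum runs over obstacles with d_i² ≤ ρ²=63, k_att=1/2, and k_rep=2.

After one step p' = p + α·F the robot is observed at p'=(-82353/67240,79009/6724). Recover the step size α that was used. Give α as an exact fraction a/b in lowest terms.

α = 1/20

F_att = 1/2·(g−p) = 1/2·(-9,-10) = (-4.5000,-5.0000)
o1: d²=269 > ρ²=63 → inactive
o2: d²=41 ≤ ρ²=63; F_rep = 2·(4,5)/41² = (0.0048,0.0059)
o3: d²=125 > ρ²=63 → inactive
F = F_att + ΣF_rep = (-4.4952,-4.9941)
Δp = p'−p = (-0.2248,-0.2497); α = Δx/Fx = (-15113/67240) / (-15113/3362) = 1/20
check: Δy/Fy = (-1679/6724) / (-8395/1681) = 1/20 ✓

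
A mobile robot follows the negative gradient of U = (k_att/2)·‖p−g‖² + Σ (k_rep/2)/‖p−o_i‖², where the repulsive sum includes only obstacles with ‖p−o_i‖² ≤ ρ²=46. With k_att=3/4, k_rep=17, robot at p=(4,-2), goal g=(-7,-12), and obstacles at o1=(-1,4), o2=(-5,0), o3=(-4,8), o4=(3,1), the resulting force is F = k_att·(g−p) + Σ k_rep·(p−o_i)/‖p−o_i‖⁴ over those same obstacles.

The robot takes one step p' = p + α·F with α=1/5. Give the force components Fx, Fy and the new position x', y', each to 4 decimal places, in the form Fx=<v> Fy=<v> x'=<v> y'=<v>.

F_att = 3/4·(g−p) = 3/4·(-11,-10) = (-8.2500,-7.5000)
o1: d²=61 > ρ²=46 → inactive
o2: d²=85 > ρ²=46 → inactive
o3: d²=164 > ρ²=46 → inactive
o4: d²=10 ≤ ρ²=46; F_rep = 17·(1,-3)/10² = (0.1700,-0.5100)
F = F_att + ΣF_rep = (-8.0800,-8.0100)
p' = p + 1/5·F = (2.3840,-3.6020)

Fx=-8.0800 Fy=-8.0100 x'=2.3840 y'=-3.6020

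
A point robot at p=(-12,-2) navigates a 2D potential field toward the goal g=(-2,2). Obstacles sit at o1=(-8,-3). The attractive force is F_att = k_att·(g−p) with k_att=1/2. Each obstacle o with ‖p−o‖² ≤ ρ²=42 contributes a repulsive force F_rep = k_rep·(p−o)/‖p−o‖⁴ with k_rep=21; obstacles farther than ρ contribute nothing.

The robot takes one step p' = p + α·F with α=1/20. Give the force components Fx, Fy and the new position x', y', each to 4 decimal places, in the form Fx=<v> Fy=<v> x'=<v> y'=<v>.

Fx=4.7093 Fy=2.0727 x'=-11.7645 y'=-1.8964

F_att = 1/2·(g−p) = 1/2·(10,4) = (5.0000,2.0000)
o1: d²=17 ≤ ρ²=42; F_rep = 21·(-4,1)/17² = (-0.2907,0.0727)
F = F_att + ΣF_rep = (4.7093,2.0727)
p' = p + 1/20·F = (-11.7645,-1.8964)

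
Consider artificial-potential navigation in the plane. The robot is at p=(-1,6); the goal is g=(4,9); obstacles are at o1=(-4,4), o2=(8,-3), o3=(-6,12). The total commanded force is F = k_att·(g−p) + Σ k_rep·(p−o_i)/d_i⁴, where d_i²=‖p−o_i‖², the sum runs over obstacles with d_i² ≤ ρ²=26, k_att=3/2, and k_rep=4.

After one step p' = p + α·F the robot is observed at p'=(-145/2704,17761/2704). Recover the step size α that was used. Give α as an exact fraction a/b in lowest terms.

α = 1/8

F_att = 3/2·(g−p) = 3/2·(5,3) = (7.5000,4.5000)
o1: d²=13 ≤ ρ²=26; F_rep = 4·(3,2)/13² = (0.0710,0.0473)
o2: d²=162 > ρ²=26 → inactive
o3: d²=61 > ρ²=26 → inactive
F = F_att + ΣF_rep = (7.5710,4.5473)
Δp = p'−p = (0.9464,0.5684); α = Δx/Fx = (2559/2704) / (2559/338) = 1/8
check: Δy/Fy = (1537/2704) / (1537/338) = 1/8 ✓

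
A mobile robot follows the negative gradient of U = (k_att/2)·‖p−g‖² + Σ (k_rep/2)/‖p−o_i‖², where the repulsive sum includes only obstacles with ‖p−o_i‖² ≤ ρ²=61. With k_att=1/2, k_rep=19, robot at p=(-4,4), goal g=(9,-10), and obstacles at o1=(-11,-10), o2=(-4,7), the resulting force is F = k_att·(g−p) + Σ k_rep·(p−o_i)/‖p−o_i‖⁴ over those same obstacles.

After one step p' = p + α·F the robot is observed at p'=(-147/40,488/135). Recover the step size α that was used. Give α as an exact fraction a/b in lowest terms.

F_att = 1/2·(g−p) = 1/2·(13,-14) = (6.5000,-7.0000)
o1: d²=245 > ρ²=61 → inactive
o2: d²=9 ≤ ρ²=61; F_rep = 19·(0,-3)/9² = (0.0000,-0.7037)
F = F_att + ΣF_rep = (6.5000,-7.7037)
Δp = p'−p = (0.3250,-0.3852); α = Δx/Fx = (13/40) / (13/2) = 1/20
check: Δy/Fy = (-52/135) / (-208/27) = 1/20 ✓

α = 1/20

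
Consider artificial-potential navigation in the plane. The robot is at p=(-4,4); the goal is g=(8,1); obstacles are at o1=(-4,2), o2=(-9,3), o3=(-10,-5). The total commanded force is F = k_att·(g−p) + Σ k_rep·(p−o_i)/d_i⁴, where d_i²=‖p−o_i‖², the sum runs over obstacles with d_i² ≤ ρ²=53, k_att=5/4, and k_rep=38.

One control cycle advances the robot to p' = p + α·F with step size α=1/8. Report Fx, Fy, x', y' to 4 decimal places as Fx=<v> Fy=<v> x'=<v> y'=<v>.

F_att = 5/4·(g−p) = 5/4·(12,-3) = (15.0000,-3.7500)
o1: d²=4 ≤ ρ²=53; F_rep = 38·(0,2)/4² = (0.0000,4.7500)
o2: d²=26 ≤ ρ²=53; F_rep = 38·(5,1)/26² = (0.2811,0.0562)
o3: d²=117 > ρ²=53 → inactive
F = F_att + ΣF_rep = (15.2811,1.0562)
p' = p + 1/8·F = (-2.0899,4.1320)

Fx=15.2811 Fy=1.0562 x'=-2.0899 y'=4.1320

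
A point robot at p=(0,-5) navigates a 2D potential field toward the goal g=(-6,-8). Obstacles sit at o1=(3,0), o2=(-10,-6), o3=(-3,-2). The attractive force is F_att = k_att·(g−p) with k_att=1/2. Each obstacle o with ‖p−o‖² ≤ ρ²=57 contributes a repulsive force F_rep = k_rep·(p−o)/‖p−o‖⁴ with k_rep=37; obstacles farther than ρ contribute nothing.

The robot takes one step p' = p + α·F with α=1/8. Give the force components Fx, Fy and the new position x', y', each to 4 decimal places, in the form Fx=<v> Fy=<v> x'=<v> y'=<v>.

F_att = 1/2·(g−p) = 1/2·(-6,-3) = (-3.0000,-1.5000)
o1: d²=34 ≤ ρ²=57; F_rep = 37·(-3,-5)/34² = (-0.0960,-0.1600)
o2: d²=101 > ρ²=57 → inactive
o3: d²=18 ≤ ρ²=57; F_rep = 37·(3,-3)/18² = (0.3426,-0.3426)
F = F_att + ΣF_rep = (-2.7534,-2.0026)
p' = p + 1/8·F = (-0.3442,-5.2503)

Fx=-2.7534 Fy=-2.0026 x'=-0.3442 y'=-5.2503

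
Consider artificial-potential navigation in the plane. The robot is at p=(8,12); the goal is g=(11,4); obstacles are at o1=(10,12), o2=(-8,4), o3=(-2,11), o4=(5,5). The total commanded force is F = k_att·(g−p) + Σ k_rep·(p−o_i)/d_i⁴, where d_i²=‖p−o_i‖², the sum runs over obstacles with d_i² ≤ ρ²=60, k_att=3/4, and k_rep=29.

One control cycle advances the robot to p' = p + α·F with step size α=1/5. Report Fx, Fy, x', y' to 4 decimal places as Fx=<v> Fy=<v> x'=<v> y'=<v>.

Fx=-1.3491 Fy=-5.9397 x'=7.7302 y'=10.8121

F_att = 3/4·(g−p) = 3/4·(3,-8) = (2.2500,-6.0000)
o1: d²=4 ≤ ρ²=60; F_rep = 29·(-2,0)/4² = (-3.6250,0.0000)
o2: d²=320 > ρ²=60 → inactive
o3: d²=101 > ρ²=60 → inactive
o4: d²=58 ≤ ρ²=60; F_rep = 29·(3,7)/58² = (0.0259,0.0603)
F = F_att + ΣF_rep = (-1.3491,-5.9397)
p' = p + 1/5·F = (7.7302,10.8121)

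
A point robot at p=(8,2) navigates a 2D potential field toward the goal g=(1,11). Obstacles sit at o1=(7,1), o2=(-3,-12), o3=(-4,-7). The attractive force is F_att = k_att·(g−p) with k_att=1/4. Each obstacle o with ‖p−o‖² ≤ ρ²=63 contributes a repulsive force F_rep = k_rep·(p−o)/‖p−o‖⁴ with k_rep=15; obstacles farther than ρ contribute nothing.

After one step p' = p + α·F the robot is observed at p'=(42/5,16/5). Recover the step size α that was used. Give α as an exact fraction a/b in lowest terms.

α = 1/5

F_att = 1/4·(g−p) = 1/4·(-7,9) = (-1.7500,2.2500)
o1: d²=2 ≤ ρ²=63; F_rep = 15·(1,1)/2² = (3.7500,3.7500)
o2: d²=317 > ρ²=63 → inactive
o3: d²=225 > ρ²=63 → inactive
F = F_att + ΣF_rep = (2.0000,6.0000)
Δp = p'−p = (0.4000,1.2000); α = Δx/Fx = (2/5) / (2) = 1/5
check: Δy/Fy = (6/5) / (6) = 1/5 ✓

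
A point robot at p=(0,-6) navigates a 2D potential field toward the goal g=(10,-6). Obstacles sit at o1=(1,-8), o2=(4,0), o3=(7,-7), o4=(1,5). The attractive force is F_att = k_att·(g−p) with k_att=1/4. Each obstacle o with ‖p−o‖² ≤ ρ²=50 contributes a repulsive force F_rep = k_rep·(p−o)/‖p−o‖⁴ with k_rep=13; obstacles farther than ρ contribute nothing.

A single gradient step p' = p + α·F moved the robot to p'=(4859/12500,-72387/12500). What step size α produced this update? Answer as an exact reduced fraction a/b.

F_att = 1/4·(g−p) = 1/4·(10,0) = (2.5000,0.0000)
o1: d²=5 ≤ ρ²=50; F_rep = 13·(-1,2)/5² = (-0.5200,1.0400)
o2: d²=52 > ρ²=50 → inactive
o3: d²=50 ≤ ρ²=50; F_rep = 13·(-7,1)/50² = (-0.0364,0.0052)
o4: d²=122 > ρ²=50 → inactive
F = F_att + ΣF_rep = (1.9436,1.0452)
Δp = p'−p = (0.3887,0.2090); α = Δx/Fx = (4859/12500) / (4859/2500) = 1/5
check: Δy/Fy = (2613/12500) / (2613/2500) = 1/5 ✓

α = 1/5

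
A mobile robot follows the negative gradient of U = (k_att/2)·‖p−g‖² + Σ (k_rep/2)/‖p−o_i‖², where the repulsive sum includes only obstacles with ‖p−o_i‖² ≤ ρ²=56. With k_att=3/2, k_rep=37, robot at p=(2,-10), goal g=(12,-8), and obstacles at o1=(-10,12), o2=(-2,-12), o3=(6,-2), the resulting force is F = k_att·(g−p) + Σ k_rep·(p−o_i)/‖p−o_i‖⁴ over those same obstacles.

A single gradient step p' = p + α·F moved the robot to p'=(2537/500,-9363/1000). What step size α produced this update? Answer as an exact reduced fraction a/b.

α = 1/5

F_att = 3/2·(g−p) = 3/2·(10,2) = (15.0000,3.0000)
o1: d²=628 > ρ²=56 → inactive
o2: d²=20 ≤ ρ²=56; F_rep = 37·(4,2)/20² = (0.3700,0.1850)
o3: d²=80 > ρ²=56 → inactive
F = F_att + ΣF_rep = (15.3700,3.1850)
Δp = p'−p = (3.0740,0.6370); α = Δx/Fx = (1537/500) / (1537/100) = 1/5
check: Δy/Fy = (637/1000) / (637/200) = 1/5 ✓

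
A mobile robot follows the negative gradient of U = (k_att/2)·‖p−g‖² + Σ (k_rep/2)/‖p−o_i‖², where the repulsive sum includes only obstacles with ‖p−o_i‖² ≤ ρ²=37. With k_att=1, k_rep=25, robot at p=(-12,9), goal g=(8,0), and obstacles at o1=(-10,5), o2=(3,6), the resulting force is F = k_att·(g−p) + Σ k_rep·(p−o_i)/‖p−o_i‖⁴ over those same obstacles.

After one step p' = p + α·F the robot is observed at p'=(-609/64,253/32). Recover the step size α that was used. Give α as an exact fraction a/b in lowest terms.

α = 1/8

F_att = 1·(g−p) = 1·(20,-9) = (20.0000,-9.0000)
o1: d²=20 ≤ ρ²=37; F_rep = 25·(-2,4)/20² = (-0.1250,0.2500)
o2: d²=234 > ρ²=37 → inactive
F = F_att + ΣF_rep = (19.8750,-8.7500)
Δp = p'−p = (2.4844,-1.0938); α = Δx/Fx = (159/64) / (159/8) = 1/8
check: Δy/Fy = (-35/32) / (-35/4) = 1/8 ✓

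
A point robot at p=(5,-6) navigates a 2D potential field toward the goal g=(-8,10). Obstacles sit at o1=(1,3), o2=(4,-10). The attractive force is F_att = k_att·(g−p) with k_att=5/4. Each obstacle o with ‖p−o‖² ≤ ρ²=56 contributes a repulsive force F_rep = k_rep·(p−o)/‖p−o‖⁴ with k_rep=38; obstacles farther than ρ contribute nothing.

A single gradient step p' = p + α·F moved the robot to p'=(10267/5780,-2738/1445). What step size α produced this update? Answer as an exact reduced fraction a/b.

α = 1/5

F_att = 5/4·(g−p) = 5/4·(-13,16) = (-16.2500,20.0000)
o1: d²=97 > ρ²=56 → inactive
o2: d²=17 ≤ ρ²=56; F_rep = 38·(1,4)/17² = (0.1315,0.5260)
F = F_att + ΣF_rep = (-16.1185,20.5260)
Δp = p'−p = (-3.2237,4.1052); α = Δx/Fx = (-18633/5780) / (-18633/1156) = 1/5
check: Δy/Fy = (5932/1445) / (5932/289) = 1/5 ✓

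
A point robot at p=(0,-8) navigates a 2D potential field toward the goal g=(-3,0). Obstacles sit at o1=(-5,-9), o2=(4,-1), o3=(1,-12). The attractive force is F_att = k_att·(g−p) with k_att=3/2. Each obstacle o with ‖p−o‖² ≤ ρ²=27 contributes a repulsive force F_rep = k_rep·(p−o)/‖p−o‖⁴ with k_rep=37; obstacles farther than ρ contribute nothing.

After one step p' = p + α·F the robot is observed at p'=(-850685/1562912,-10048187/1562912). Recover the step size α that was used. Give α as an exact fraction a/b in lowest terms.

α = 1/8

F_att = 3/2·(g−p) = 3/2·(-3,8) = (-4.5000,12.0000)
o1: d²=26 ≤ ρ²=27; F_rep = 37·(5,1)/26² = (0.2737,0.0547)
o2: d²=65 > ρ²=27 → inactive
o3: d²=17 ≤ ρ²=27; F_rep = 37·(-1,4)/17² = (-0.1280,0.5121)
F = F_att + ΣF_rep = (-4.3544,12.5668)
Δp = p'−p = (-0.5443,1.5709); α = Δx/Fx = (-850685/1562912) / (-850685/195364) = 1/8
check: Δy/Fy = (2455109/1562912) / (2455109/195364) = 1/8 ✓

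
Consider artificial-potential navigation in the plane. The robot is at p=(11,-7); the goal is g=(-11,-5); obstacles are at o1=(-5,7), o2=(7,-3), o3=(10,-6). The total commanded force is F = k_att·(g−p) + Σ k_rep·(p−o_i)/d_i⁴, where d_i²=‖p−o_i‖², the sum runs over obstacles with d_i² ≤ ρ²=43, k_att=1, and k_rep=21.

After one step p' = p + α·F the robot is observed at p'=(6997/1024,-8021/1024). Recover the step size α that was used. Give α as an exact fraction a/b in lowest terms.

F_att = 1·(g−p) = 1·(-22,2) = (-22.0000,2.0000)
o1: d²=452 > ρ²=43 → inactive
o2: d²=32 ≤ ρ²=43; F_rep = 21·(4,-4)/32² = (0.0820,-0.0820)
o3: d²=2 ≤ ρ²=43; F_rep = 21·(1,-1)/2² = (5.2500,-5.2500)
F = F_att + ΣF_rep = (-16.6680,-3.3320)
Δp = p'−p = (-4.1670,-0.8330); α = Δx/Fx = (-4267/1024) / (-4267/256) = 1/4
check: Δy/Fy = (-853/1024) / (-853/256) = 1/4 ✓

α = 1/4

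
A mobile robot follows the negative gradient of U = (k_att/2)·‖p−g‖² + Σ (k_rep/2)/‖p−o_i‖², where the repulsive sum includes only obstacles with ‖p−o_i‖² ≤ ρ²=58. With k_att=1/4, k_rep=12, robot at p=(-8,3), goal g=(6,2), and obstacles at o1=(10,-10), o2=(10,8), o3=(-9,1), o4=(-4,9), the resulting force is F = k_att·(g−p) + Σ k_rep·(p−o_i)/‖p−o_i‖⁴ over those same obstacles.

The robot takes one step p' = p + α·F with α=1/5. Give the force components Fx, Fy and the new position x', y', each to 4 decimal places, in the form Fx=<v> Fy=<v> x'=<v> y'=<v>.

F_att = 1/4·(g−p) = 1/4·(14,-1) = (3.5000,-0.2500)
o1: d²=493 > ρ²=58 → inactive
o2: d²=349 > ρ²=58 → inactive
o3: d²=5 ≤ ρ²=58; F_rep = 12·(1,2)/5² = (0.4800,0.9600)
o4: d²=52 ≤ ρ²=58; F_rep = 12·(-4,-6)/52² = (-0.0178,-0.0266)
F = F_att + ΣF_rep = (3.9622,0.6834)
p' = p + 1/5·F = (-7.2076,3.1367)

Fx=3.9622 Fy=0.6834 x'=-7.2076 y'=3.1367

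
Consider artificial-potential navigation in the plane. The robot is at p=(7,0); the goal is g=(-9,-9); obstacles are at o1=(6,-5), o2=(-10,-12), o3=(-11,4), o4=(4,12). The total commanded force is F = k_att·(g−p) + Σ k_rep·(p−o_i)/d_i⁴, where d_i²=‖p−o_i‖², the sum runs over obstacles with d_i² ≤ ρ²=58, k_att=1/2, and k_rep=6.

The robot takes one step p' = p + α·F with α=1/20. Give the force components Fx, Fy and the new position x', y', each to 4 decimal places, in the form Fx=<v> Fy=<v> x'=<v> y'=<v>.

Fx=-7.9911 Fy=-4.4556 x'=6.6004 y'=-0.2228

F_att = 1/2·(g−p) = 1/2·(-16,-9) = (-8.0000,-4.5000)
o1: d²=26 ≤ ρ²=58; F_rep = 6·(1,5)/26² = (0.0089,0.0444)
o2: d²=433 > ρ²=58 → inactive
o3: d²=340 > ρ²=58 → inactive
o4: d²=153 > ρ²=58 → inactive
F = F_att + ΣF_rep = (-7.9911,-4.4556)
p' = p + 1/20·F = (6.6004,-0.2228)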